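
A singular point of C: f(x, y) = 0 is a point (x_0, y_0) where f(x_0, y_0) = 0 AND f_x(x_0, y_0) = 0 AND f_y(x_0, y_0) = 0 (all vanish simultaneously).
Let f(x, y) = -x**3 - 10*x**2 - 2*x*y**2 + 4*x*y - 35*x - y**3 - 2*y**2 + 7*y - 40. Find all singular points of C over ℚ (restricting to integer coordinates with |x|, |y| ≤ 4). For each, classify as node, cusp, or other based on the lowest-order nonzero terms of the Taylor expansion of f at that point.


Singular points: {(-3, 1)}; classification: node.

Compute partial derivatives:
  f_x = -3*x**2 - 20*x - 2*y**2 + 4*y - 35.
  f_y = -4*x*y + 4*x - 3*y**2 - 4*y + 7.
Scan x_0 ∈ {−4, ..., 4}. For each x_0, f_y(x_0, y) is a polynomial in y; find its integer roots y ∈ {−4, ..., 4}, then test f_x and f at those candidates.
  x = -4: f_y(-4, y) = -3*y**2 + 12*y - 9; vanishes at y ∈ {1, 3}. (-4, 1): f_x = -1 ≠ 0; (-4, 3): f_x = -9 ≠ 0.
  x = -3: f_y(-3, y) = -3*y**2 + 8*y - 5; vanishes at y ∈ {1}. (-3, 1): f_x = 0, f = 0 — SINGULAR.
  x = -2: f_y(-2, y) = -3*y**2 + 4*y - 1; vanishes at y ∈ {1}. (-2, 1): f_x = -5 ≠ 0.
  x = -1: f_y(-1, y) = 3 - 3*y**2; vanishes at y ∈ {-1, 1}. (-1, -1): f_x = -24 ≠ 0; (-1, 1): f_x = -16 ≠ 0.
  x = 0: f_y(0, y) = -3*y**2 - 4*y + 7; vanishes at y ∈ {1}. (0, 1): f_x = -33 ≠ 0.
  x = 1: f_y(1, y) = -3*y**2 - 8*y + 11; vanishes at y ∈ {1}. (1, 1): f_x = -56 ≠ 0.
  x = 2: f_y(2, y) = -3*y**2 - 12*y + 15; vanishes at y ∈ {1}. (2, 1): f_x = -85 ≠ 0.
  x = 3: f_y(3, y) = -3*y**2 - 16*y + 19; vanishes at y ∈ {1}. (3, 1): f_x = -120 ≠ 0.
  x = 4: f_y(4, y) = -3*y**2 - 20*y + 23; vanishes at y ∈ {1}. (4, 1): f_x = -161 ≠ 0.
Only singular point on the grid: (-3, 1).
Classify: substitute x = -3 + u, y = 1 + v and expand: f = -u**3 - u**2 - 2*u*v**2 - v**3 + v**2.
No constant or linear terms (consistent with a singular point). Quadratic part: -u**2 + v**2. Cubic part: -u**3 - 2*u*v**2 - v**3.
The quadratic part v**2 - u**2 = (v − u)(v + u) splits into two distinct linear factors, so there are two distinct tangent lines y − 1 = ±(x − -3) — this is a node (ordinary double point).
Classification: node.


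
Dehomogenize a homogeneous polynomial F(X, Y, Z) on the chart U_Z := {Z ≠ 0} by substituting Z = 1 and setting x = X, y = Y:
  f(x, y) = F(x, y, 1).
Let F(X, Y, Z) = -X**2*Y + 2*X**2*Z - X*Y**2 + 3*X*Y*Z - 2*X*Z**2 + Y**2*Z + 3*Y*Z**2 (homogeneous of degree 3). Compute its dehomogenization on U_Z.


f(x, y) = -x**2*y + 2*x**2 - x*y**2 + 3*x*y - 2*x + y**2 + 3*y

On U_Z we set Z = 1. Each monomial c·X^i·Y^j·Z^k in F becomes c·x^i·y^j·1^k = c·x^i·y^j.
Substituting Z = 1: F(X, Y, 1) = -x**2*y + 2*x**2 - x*y**2 + 3*x*y - 2*x + y**2 + 3*y.
Note: deg(f) ≤ deg(F) = 3; strict inequality happens when F is divisible by Z (lost terms).


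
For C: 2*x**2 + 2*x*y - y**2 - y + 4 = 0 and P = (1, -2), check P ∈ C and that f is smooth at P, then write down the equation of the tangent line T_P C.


Tangent line at P: 5*y + 10 = 0.

Step 1: f(1, -2) = 0, so P lies on C.
Step 2: partial derivatives
  f_x(x, y) = 4*x + 2*y, f_y(x, y) = 2*x - 2*y - 1.
  f_x(P) = 0, f_y(P) = 5 (gradient nonzero, so P is smooth).
Step 3: tangent line at P: 0·(x − 1) + 5·(y − -2) = 0.
Expanding: 5*y + 10 = 0.


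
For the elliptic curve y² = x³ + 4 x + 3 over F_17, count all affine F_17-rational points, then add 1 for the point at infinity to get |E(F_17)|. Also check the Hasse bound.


Affine points = {(1, 5), (1, 12), (2, 6), (2, 11), (3, 5), (3, 12), (4, 7), (4, 10), (7, 0), (11, 1), (11, 16), (13, 5), (13, 12), (14, 7), (14, 10), (15, 2), (15, 15), (16, 7), (16, 10)}; affine count = 19; |E(F_17)| = 20.

Discriminant check: Δ ∝ 4a³ + 27b² = 4·4³ + 27·3² = 4·64 + 27·9 ≡ 6 (mod 17). Nonzero ⇒ E is nonsingular.
For each x ∈ F_17, compute rhs = x³ + 4·x + 3 mod 17, then count y ∈ F_17 with y² ≡ rhs.
  x = 0: rhs = 3, matching y values: none (0 points).
  x = 1: rhs = 8, matching y values: 5, 12 (2 points).
  x = 2: rhs = 2, matching y values: 6, 11 (2 points).
  x = 3: rhs = 8, matching y values: 5, 12 (2 points).
  x = 4: rhs = 15, matching y values: 7, 10 (2 points).
  x = 5: rhs = 12, matching y values: none (0 points).
  x = 6: rhs = 5, matching y values: none (0 points).
  x = 7: rhs = 0, matching y values: 0 (1 points).
  x = 8: rhs = 3, matching y values: none (0 points).
  x = 9: rhs = 3, matching y values: none (0 points).
  x = 10: rhs = 6, matching y values: none (0 points).
  x = 11: rhs = 1, matching y values: 1, 16 (2 points).
  x = 12: rhs = 11, matching y values: none (0 points).
  x = 13: rhs = 8, matching y values: 5, 12 (2 points).
  x = 14: rhs = 15, matching y values: 7, 10 (2 points).
  x = 15: rhs = 4, matching y values: 2, 15 (2 points).
  x = 16: rhs = 15, matching y values: 7, 10 (2 points).
Total affine count: 19.
Full point count |E(F_17)| = 19 + 1 = 20.
Hasse bound: |20 − (17+1)| = |2| = 2 ≤ 2√17 ≈ 8.2462 ✓.


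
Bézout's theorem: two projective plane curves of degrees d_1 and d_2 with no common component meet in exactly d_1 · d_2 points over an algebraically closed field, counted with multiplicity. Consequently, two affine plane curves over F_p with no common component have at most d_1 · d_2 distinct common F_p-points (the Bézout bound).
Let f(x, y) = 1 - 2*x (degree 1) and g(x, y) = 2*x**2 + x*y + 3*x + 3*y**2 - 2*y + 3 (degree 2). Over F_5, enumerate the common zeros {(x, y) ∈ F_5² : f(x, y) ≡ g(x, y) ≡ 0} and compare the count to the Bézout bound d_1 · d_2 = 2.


Common zeros: {(3, 0), (3, 3)}; count = 2; Bézout bound = 2.

deg(f) = 1, deg(g) = 2, so Bézout bound = 2.
Scan x ∈ F_5. For each x, list the y ∈ F_5 with f(x, y) ≡ 0 and those with g(x, y) ≡ 0 (mod 5); the common zeros in that column are the intersection.
  x = 0: f ≡ 0 at y ∈ ∅; g ≡ 0 at y ∈ ∅; common: ∅.
  x = 1: f ≡ 0 at y ∈ ∅; g ≡ 0 at y ∈ {1}; common: ∅.
  x = 2: f ≡ 0 at y ∈ ∅; g ≡ 0 at y ∈ {1, 4}; common: ∅.
  x = 3: f ≡ 0 at y ∈ {0, 1, 2, 3, 4}; g ≡ 0 at y ∈ {0, 3}; common: {0, 3}.
  x = 4: f ≡ 0 at y ∈ ∅; g ≡ 0 at y ∈ {3}; common: ∅.
Collecting: common zeros = {(3, 0), (3, 3)}, so the count is 2.
Comparison with the Bézout bound: 2 ≤ 2 = deg(f)·deg(g), as expected for curves with no common component (the bound is attained).


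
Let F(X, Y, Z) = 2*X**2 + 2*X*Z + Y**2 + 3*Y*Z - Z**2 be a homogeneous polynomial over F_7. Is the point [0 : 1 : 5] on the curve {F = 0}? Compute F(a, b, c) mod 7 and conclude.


F(0,1,5) ≡ 5 (mod 7); P is NOT on the curve.

Evaluate F(0, 1, 5) term-by-term (mod 7).
  2*X**2 ↦ 2·0·1·1 = 0
  2*X*Z ↦ 2·0·1·5 = 0
  Y**2 ↦ 1·1·1·1 = 1
  3*Y*Z ↦ 3·1·1·5 = 15
  -Z**2 ↦ -1·1·1·25 = -25
Sum: F(0, 1, 5) = (0) + (0) + (1) + (15) + (-25) = -9.
Reducing mod 7: -9 ≡ 5 (mod 7).
Since F(a, b, c) ≡ 5 ≠ 0 (mod 7), P does NOT lie on the curve.


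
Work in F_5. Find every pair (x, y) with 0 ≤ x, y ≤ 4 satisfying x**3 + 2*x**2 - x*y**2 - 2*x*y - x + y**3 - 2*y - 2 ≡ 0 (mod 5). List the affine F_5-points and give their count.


Affine F_5-points: {(1, 0), (2, 1), (2, 2), (2, 4), (3, 0), (3, 1), (3, 2), (4, 0), (4, 4)}; count = 9.

For each of the 25 pairs (x, y) ∈ F_5², evaluate f(x, y) mod 5. Record the zeros.
  x = 0: [0↦3, 1↦2, 2↦2, 3↦4, 4↦4]  zeros at y ∈ ∅
  x = 1: [0↦0, 1↦1, 2↦1, 3↦1, 4↦2]  zeros at y ∈ {0}
  x = 2: [0↦2, 1↦0, 2↦0, 3↦3, 4↦0]  zeros at y ∈ {1, 2, 4}
  x = 3: [0↦0, 1↦0, 2↦0, 3↦1, 4↦4]  zeros at y ∈ {0, 1, 2}
  x = 4: [0↦0, 1↦2, 2↦2, 3↦1, 4↦0]  zeros at y ∈ {0, 4}
Collecting zeros: affine points = {(1, 0), (2, 1), (2, 2), (2, 4), (3, 0), (3, 1), (3, 2), (4, 0), (4, 4)}.
Total count |C(F_5)_aff| = 9.


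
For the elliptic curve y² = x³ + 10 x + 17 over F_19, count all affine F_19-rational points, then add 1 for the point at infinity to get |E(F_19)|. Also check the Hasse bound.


Affine points = {(0, 6), (0, 13), (1, 3), (1, 16), (2, 8), (2, 11), (3, 6), (3, 13), (4, 8), (4, 11), (8, 1), (8, 18), (9, 0), (13, 8), (13, 11), (16, 6), (16, 13), (18, 5), (18, 14)}; affine count = 19; |E(F_19)| = 20.

Discriminant check: Δ ∝ 4a³ + 27b² = 4·10³ + 27·17² = 4·1000 + 27·289 ≡ 4 (mod 19). Nonzero ⇒ E is nonsingular.
For each x ∈ F_19, compute rhs = x³ + 10·x + 17 mod 19, then count y ∈ F_19 with y² ≡ rhs.
  x = 0: rhs = 17, matching y values: 6, 13 (2 points).
  x = 1: rhs = 9, matching y values: 3, 16 (2 points).
  x = 2: rhs = 7, matching y values: 8, 11 (2 points).
  x = 3: rhs = 17, matching y values: 6, 13 (2 points).
  x = 4: rhs = 7, matching y values: 8, 11 (2 points).
  x = 5: rhs = 2, matching y values: none (0 points).
  x = 6: rhs = 8, matching y values: none (0 points).
  x = 7: rhs = 12, matching y values: none (0 points).
  x = 8: rhs = 1, matching y values: 1, 18 (2 points).
  x = 9: rhs = 0, matching y values: 0 (1 points).
  x = 10: rhs = 15, matching y values: none (0 points).
  x = 11: rhs = 14, matching y values: none (0 points).
  x = 12: rhs = 3, matching y values: none (0 points).
  x = 13: rhs = 7, matching y values: 8, 11 (2 points).
  x = 14: rhs = 13, matching y values: none (0 points).
  x = 15: rhs = 8, matching y values: none (0 points).
  x = 16: rhs = 17, matching y values: 6, 13 (2 points).
  x = 17: rhs = 8, matching y values: none (0 points).
  x = 18: rhs = 6, matching y values: 5, 14 (2 points).
Total affine count: 19.
Full point count |E(F_19)| = 19 + 1 = 20.
Hasse bound: |20 − (19+1)| = |0| = 0 ≤ 2√19 ≈ 8.7178 ✓.


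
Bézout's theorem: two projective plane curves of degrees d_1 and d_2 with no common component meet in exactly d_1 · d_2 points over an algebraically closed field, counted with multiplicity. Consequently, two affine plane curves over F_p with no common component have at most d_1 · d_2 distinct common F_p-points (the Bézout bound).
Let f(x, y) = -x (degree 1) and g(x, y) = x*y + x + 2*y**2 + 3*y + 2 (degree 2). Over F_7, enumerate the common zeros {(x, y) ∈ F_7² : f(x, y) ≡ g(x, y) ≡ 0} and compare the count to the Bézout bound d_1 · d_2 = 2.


Common zeros: {(0, 1)}; count = 1; Bézout bound = 2.

deg(f) = 1, deg(g) = 2, so Bézout bound = 2.
Scan x ∈ F_7. For each x, list the y ∈ F_7 with f(x, y) ≡ 0 and those with g(x, y) ≡ 0 (mod 7); the common zeros in that column are the intersection.
  x = 0: f ≡ 0 at y ∈ {0, 1, 2, 3, 4, 5, 6}; g ≡ 0 at y ∈ {1}; common: {1}.
  x = 1: f ≡ 0 at y ∈ ∅; g ≡ 0 at y ∈ ∅; common: ∅.
  x = 2: f ≡ 0 at y ∈ ∅; g ≡ 0 at y ∈ {4}; common: ∅.
  x = 3: f ≡ 0 at y ∈ ∅; g ≡ 0 at y ∈ ∅; common: ∅.
  x = 4: f ≡ 0 at y ∈ ∅; g ≡ 0 at y ∈ {2, 5}; common: ∅.
  x = 5: f ≡ 0 at y ∈ ∅; g ≡ 0 at y ∈ {0, 3}; common: ∅.
  x = 6: f ≡ 0 at y ∈ ∅; g ≡ 0 at y ∈ ∅; common: ∅.
Collecting: common zeros = {(0, 1)}, so the count is 1.
Comparison with the Bézout bound: 1 ≤ 2 = deg(f)·deg(g), as expected for curves with no common component (the affine F_7-count falls short of the bound because intersections may lie at infinity, over extension fields, or carry multiplicity).


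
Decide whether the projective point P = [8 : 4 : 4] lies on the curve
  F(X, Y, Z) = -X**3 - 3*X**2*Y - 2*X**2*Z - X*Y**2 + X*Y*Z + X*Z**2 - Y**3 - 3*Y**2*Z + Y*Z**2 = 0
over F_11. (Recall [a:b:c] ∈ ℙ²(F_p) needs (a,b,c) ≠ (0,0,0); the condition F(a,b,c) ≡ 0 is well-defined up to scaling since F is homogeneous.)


F(8,4,4) ≡ 3 (mod 11); P is NOT on the curve.

Evaluate F(8, 4, 4) term-by-term (mod 11).
  -X**3 ↦ -1·512·1·1 = -512
  -3*X**2*Y ↦ -3·64·4·1 = -768
  -2*X**2*Z ↦ -2·64·1·4 = -512
  -X*Y**2 ↦ -1·8·16·1 = -128
  X*Y*Z ↦ 1·8·4·4 = 128
  X*Z**2 ↦ 1·8·1·16 = 128
  -Y**3 ↦ -1·1·64·1 = -64
  -3*Y**2*Z ↦ -3·1·16·4 = -192
  Y*Z**2 ↦ 1·1·4·16 = 64
Sum: F(8, 4, 4) = (-512) + (-768) + (-512) + (-128) + (128) + (128) + (-64) + (-192) + (64) = -1856.
Reducing mod 11: -1856 ≡ 3 (mod 11).
Since F(a, b, c) ≡ 3 ≠ 0 (mod 11), P does NOT lie on the curve.


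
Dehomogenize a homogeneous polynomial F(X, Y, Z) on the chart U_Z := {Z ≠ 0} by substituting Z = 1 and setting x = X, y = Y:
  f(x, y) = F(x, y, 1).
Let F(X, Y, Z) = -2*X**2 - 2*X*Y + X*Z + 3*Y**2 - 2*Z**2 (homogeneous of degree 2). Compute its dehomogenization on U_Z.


f(x, y) = -2*x**2 - 2*x*y + x + 3*y**2 - 2

On U_Z we set Z = 1. Each monomial c·X^i·Y^j·Z^k in F becomes c·x^i·y^j·1^k = c·x^i·y^j.
Substituting Z = 1: F(X, Y, 1) = -2*x**2 - 2*x*y + x + 3*y**2 - 2.
Note: deg(f) ≤ deg(F) = 2; strict inequality happens when F is divisible by Z (lost terms).


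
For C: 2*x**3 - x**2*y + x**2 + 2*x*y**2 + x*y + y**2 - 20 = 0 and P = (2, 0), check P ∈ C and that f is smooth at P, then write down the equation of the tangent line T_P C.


Tangent line at P: 28*x - 2*y - 56 = 0.

Step 1: f(2, 0) = 0, so P lies on C.
Step 2: partial derivatives
  f_x(x, y) = 6*x**2 - 2*x*y + 2*x + 2*y**2 + y, f_y(x, y) = -x**2 + 4*x*y + x + 2*y.
  f_x(P) = 28, f_y(P) = -2 (gradient nonzero, so P is smooth).
Step 3: tangent line at P: 28·(x − 2) + -2·(y − 0) = 0.
Expanding: 28*x - 2*y - 56 = 0.


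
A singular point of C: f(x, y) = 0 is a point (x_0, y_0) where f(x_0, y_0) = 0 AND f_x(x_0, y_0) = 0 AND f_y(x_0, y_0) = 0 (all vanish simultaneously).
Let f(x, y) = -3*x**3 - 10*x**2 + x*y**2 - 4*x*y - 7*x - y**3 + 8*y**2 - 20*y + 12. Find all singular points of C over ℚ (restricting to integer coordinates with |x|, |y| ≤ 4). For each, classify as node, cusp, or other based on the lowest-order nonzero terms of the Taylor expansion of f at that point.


Singular points: {(-1, 2)}; classification: node.

Compute partial derivatives:
  f_x = -9*x**2 - 20*x + y**2 - 4*y - 7.
  f_y = 2*x*y - 4*x - 3*y**2 + 16*y - 20.
Scan x_0 ∈ {−4, ..., 4}. For each x_0, f_y(x_0, y) is a polynomial in y; find its integer roots y ∈ {−4, ..., 4}, then test f_x and f at those candidates.
  x = -4: f_y(-4, y) = -3*y**2 + 8*y - 4; vanishes at y ∈ {2}. (-4, 2): f_x = -75 ≠ 0.
  x = -3: f_y(-3, y) = -3*y**2 + 10*y - 8; vanishes at y ∈ {2}. (-3, 2): f_x = -32 ≠ 0.
  x = -2: f_y(-2, y) = -3*y**2 + 12*y - 12; vanishes at y ∈ {2}. (-2, 2): f_x = -7 ≠ 0.
  x = -1: f_y(-1, y) = -3*y**2 + 14*y - 16; vanishes at y ∈ {2}. (-1, 2): f_x = 0, f = 0 — SINGULAR.
  x = 0: f_y(0, y) = -3*y**2 + 16*y - 20; vanishes at y ∈ {2}. (0, 2): f_x = -11 ≠ 0.
  x = 1: f_y(1, y) = -3*y**2 + 18*y - 24; vanishes at y ∈ {2, 4}. (1, 2): f_x = -40 ≠ 0; (1, 4): f_x = -36 ≠ 0.
  x = 2: f_y(2, y) = -3*y**2 + 20*y - 28; vanishes at y ∈ {2}. (2, 2): f_x = -87 ≠ 0.
  x = 3: f_y(3, y) = -3*y**2 + 22*y - 32; vanishes at y ∈ {2}. (3, 2): f_x = -152 ≠ 0.
  x = 4: f_y(4, y) = -3*y**2 + 24*y - 36; vanishes at y ∈ {2}. (4, 2): f_x = -235 ≠ 0.
Only singular point on the grid: (-1, 2).
Classify: substitute x = -1 + u, y = 2 + v and expand: f = -3*u**3 - u**2 + u*v**2 - v**3 + v**2.
No constant or linear terms (consistent with a singular point). Quadratic part: -u**2 + v**2. Cubic part: -3*u**3 + u*v**2 - v**3.
The quadratic part v**2 - u**2 = (v − u)(v + u) splits into two distinct linear factors, so there are two distinct tangent lines y − 2 = ±(x − -1) — this is a node (ordinary double point).
Classification: node.


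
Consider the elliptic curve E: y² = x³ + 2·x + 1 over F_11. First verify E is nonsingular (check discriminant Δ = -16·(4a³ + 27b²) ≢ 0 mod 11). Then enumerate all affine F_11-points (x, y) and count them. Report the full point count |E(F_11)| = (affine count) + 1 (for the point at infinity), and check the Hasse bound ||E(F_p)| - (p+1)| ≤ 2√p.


Affine points = {(0, 1), (0, 10), (1, 2), (1, 9), (3, 1), (3, 10), (5, 2), (5, 9), (6, 3), (6, 8), (8, 1), (8, 10), (9, 0), (10, 3), (10, 8)}; affine count = 15; |E(F_11)| = 16.

Discriminant check: Δ ∝ 4a³ + 27b² = 4·2³ + 27·1² = 4·8 + 27·1 ≡ 4 (mod 11). Nonzero ⇒ E is nonsingular.
For each x ∈ F_11, compute rhs = x³ + 2·x + 1 mod 11, then count y ∈ F_11 with y² ≡ rhs.
  x = 0: rhs = 1, matching y values: 1, 10 (2 points).
  x = 1: rhs = 4, matching y values: 2, 9 (2 points).
  x = 2: rhs = 2, matching y values: none (0 points).
  x = 3: rhs = 1, matching y values: 1, 10 (2 points).
  x = 4: rhs = 7, matching y values: none (0 points).
  x = 5: rhs = 4, matching y values: 2, 9 (2 points).
  x = 6: rhs = 9, matching y values: 3, 8 (2 points).
  x = 7: rhs = 6, matching y values: none (0 points).
  x = 8: rhs = 1, matching y values: 1, 10 (2 points).
  x = 9: rhs = 0, matching y values: 0 (1 points).
  x = 10: rhs = 9, matching y values: 3, 8 (2 points).
Total affine count: 15.
Full point count |E(F_11)| = 15 + 1 = 16.
Hasse bound: |16 − (11+1)| = |4| = 4 ≤ 2√11 ≈ 6.6332 ✓.


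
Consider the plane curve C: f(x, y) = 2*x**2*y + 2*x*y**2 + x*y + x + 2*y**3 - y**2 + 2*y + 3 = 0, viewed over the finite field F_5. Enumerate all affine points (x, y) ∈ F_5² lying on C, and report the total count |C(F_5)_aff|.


Affine F_5-points: {(2, 0)}; count = 1.

For each of the 25 pairs (x, y) ∈ F_5², evaluate f(x, y) mod 5. Record the zeros.
  x = 0: [0↦3, 1↦1, 2↦4, 3↦4, 4↦3]  zeros at y ∈ ∅
  x = 1: [0↦4, 1↦2, 2↦4, 3↦2, 4↦3]  zeros at y ∈ ∅
  x = 2: [0↦0, 1↦2, 2↦2, 3↦2, 4↦4]  zeros at y ∈ {0}
  x = 3: [0↦1, 1↦1, 2↦3, 3↦4, 4↦1]  zeros at y ∈ ∅
  x = 4: [0↦2, 1↦4, 2↦2, 3↦3, 4↦4]  zeros at y ∈ ∅
Collecting zeros: affine points = {(2, 0)}.
Total count |C(F_5)_aff| = 1.


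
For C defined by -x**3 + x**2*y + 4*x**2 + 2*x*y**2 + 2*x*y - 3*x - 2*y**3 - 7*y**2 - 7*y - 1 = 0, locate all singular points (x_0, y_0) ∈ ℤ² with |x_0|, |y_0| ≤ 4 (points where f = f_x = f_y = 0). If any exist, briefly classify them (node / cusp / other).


Singular points: {(1, -1)}; classification: cusp.

Compute partial derivatives:
  f_x = -3*x**2 + 2*x*y + 8*x + 2*y**2 + 2*y - 3.
  f_y = x**2 + 4*x*y + 2*x - 6*y**2 - 14*y - 7.
Scan x_0 ∈ {−4, ..., 4}. For each x_0, f_y(x_0, y) is a polynomial in y; find its integer roots y ∈ {−4, ..., 4}, then test f_x and f at those candidates.
  x = -4: f_y(-4, y) = -6*y**2 - 30*y + 1; no integer root y with |y| ≤ 4.
  x = -3: f_y(-3, y) = -6*y**2 - 26*y - 4; no integer root y with |y| ≤ 4.
  x = -2: f_y(-2, y) = -6*y**2 - 22*y - 7; no integer root y with |y| ≤ 4.
  x = -1: f_y(-1, y) = -6*y**2 - 18*y - 8; no integer root y with |y| ≤ 4.
  x = 0: f_y(0, y) = -6*y**2 - 14*y - 7; no integer root y with |y| ≤ 4.
  x = 1: f_y(1, y) = -6*y**2 - 10*y - 4; vanishes at y ∈ {-1}. (1, -1): f_x = 0, f = 0 — SINGULAR.
  x = 2: f_y(2, y) = -6*y**2 - 6*y + 1; no integer root y with |y| ≤ 4.
  x = 3: f_y(3, y) = -6*y**2 - 2*y + 8; vanishes at y ∈ {1}. (3, 1): f_x = 4 ≠ 0.
  x = 4: f_y(4, y) = -6*y**2 + 2*y + 17; no integer root y with |y| ≤ 4.
Only singular point on the grid: (1, -1).
Classify: substitute x = 1 + u, y = -1 + v and expand: f = -u**3 + u**2*v + 2*u*v**2 - 2*v**3 + v**2.
No constant or linear terms (consistent with a singular point). Quadratic part: v**2. Cubic part: -u**3 + u**2*v + 2*u*v**2 - 2*v**3.
The quadratic part v**2 is a perfect square, so there is a single (double) tangent line v = 0, i.e. y = -1. Restricting the cubic part to that line (v = 0) leaves -u**3 ≠ 0, so f is not divisible by v and the branch is v² ≈ u**3 to lowest order — this is a cusp.
Classification: cusp.


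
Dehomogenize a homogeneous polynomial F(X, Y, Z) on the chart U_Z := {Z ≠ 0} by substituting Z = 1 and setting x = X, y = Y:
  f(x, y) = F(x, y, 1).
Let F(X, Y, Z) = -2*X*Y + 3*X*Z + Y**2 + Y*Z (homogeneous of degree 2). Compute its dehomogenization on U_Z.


f(x, y) = -2*x*y + 3*x + y**2 + y

On U_Z we set Z = 1. Each monomial c·X^i·Y^j·Z^k in F becomes c·x^i·y^j·1^k = c·x^i·y^j.
Substituting Z = 1: F(X, Y, 1) = -2*x*y + 3*x + y**2 + y.
Note: deg(f) ≤ deg(F) = 2; strict inequality happens when F is divisible by Z (lost terms).


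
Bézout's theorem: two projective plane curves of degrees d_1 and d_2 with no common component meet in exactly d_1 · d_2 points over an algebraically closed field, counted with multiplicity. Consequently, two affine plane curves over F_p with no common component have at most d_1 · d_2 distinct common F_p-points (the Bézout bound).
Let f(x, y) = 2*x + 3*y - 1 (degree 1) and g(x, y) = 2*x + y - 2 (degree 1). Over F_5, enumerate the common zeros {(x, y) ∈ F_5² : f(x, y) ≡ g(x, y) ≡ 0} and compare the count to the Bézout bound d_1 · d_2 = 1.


Common zeros: {(0, 2)}; count = 1; Bézout bound = 1.

deg(f) = 1, deg(g) = 1, so Bézout bound = 1.
Scan x ∈ F_5. For each x, list the y ∈ F_5 with f(x, y) ≡ 0 and those with g(x, y) ≡ 0 (mod 5); the common zeros in that column are the intersection.
  x = 0: f ≡ 0 at y ∈ {2}; g ≡ 0 at y ∈ {2}; common: {2}.
  x = 1: f ≡ 0 at y ∈ {3}; g ≡ 0 at y ∈ {0}; common: ∅.
  x = 2: f ≡ 0 at y ∈ {4}; g ≡ 0 at y ∈ {3}; common: ∅.
  x = 3: f ≡ 0 at y ∈ {0}; g ≡ 0 at y ∈ {1}; common: ∅.
  x = 4: f ≡ 0 at y ∈ {1}; g ≡ 0 at y ∈ {4}; common: ∅.
Collecting: common zeros = {(0, 2)}, so the count is 1.
Comparison with the Bézout bound: 1 ≤ 1 = deg(f)·deg(g), as expected for curves with no common component (the bound is attained).


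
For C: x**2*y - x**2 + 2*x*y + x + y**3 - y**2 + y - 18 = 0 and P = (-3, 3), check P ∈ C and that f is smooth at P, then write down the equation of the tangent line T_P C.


Tangent line at P: -5*x + 25*y - 90 = 0.

Step 1: f(-3, 3) = 0, so P lies on C.
Step 2: partial derivatives
  f_x(x, y) = 2*x*y - 2*x + 2*y + 1, f_y(x, y) = x**2 + 2*x + 3*y**2 - 2*y + 1.
  f_x(P) = -5, f_y(P) = 25 (gradient nonzero, so P is smooth).
Step 3: tangent line at P: -5·(x − -3) + 25·(y − 3) = 0.
Expanding: -5*x + 25*y - 90 = 0.


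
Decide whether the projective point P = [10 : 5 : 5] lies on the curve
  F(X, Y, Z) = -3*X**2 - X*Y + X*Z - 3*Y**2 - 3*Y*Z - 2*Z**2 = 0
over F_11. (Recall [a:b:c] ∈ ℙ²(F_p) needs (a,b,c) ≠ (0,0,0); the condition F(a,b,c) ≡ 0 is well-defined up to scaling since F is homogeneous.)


F(10,5,5) ≡ 6 (mod 11); P is NOT on the curve.

Evaluate F(10, 5, 5) term-by-term (mod 11).
  -3*X**2 ↦ -3·100·1·1 = -300
  -X*Y ↦ -1·10·5·1 = -50
  X*Z ↦ 1·10·1·5 = 50
  -3*Y**2 ↦ -3·1·25·1 = -75
  -3*Y*Z ↦ -3·1·5·5 = -75
  -2*Z**2 ↦ -2·1·1·25 = -50
Sum: F(10, 5, 5) = (-300) + (-50) + (50) + (-75) + (-75) + (-50) = -500.
Reducing mod 11: -500 ≡ 6 (mod 11).
Since F(a, b, c) ≡ 6 ≠ 0 (mod 11), P does NOT lie on the curve.


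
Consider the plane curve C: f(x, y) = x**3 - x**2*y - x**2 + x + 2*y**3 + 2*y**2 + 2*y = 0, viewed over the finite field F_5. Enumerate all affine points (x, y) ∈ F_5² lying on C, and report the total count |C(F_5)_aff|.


Affine F_5-points: {(0, 0), (1, 4)}; count = 2.

For each of the 25 pairs (x, y) ∈ F_5², evaluate f(x, y) mod 5. Record the zeros.
  x = 0: [0↦0, 1↦1, 2↦3, 3↦3, 4↦3]  zeros at y ∈ {0}
  x = 1: [0↦1, 1↦1, 2↦2, 3↦1, 4↦0]  zeros at y ∈ {4}
  x = 2: [0↦1, 1↦3, 2↦1, 3↦2, 4↦3]  zeros at y ∈ ∅
  x = 3: [0↦1, 1↦3, 2↦1, 3↦2, 4↦3]  zeros at y ∈ ∅
  x = 4: [0↦2, 1↦2, 2↦3, 3↦2, 4↦1]  zeros at y ∈ ∅
Collecting zeros: affine points = {(0, 0), (1, 4)}.
Total count |C(F_5)_aff| = 2.


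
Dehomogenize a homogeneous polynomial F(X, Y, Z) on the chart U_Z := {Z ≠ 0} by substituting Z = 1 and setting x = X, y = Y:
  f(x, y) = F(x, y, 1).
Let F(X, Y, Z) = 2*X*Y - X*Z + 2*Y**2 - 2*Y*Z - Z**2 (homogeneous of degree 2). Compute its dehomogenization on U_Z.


f(x, y) = 2*x*y - x + 2*y**2 - 2*y - 1

On U_Z we set Z = 1. Each monomial c·X^i·Y^j·Z^k in F becomes c·x^i·y^j·1^k = c·x^i·y^j.
Substituting Z = 1: F(X, Y, 1) = 2*x*y - x + 2*y**2 - 2*y - 1.
Note: deg(f) ≤ deg(F) = 2; strict inequality happens when F is divisible by Z (lost terms).


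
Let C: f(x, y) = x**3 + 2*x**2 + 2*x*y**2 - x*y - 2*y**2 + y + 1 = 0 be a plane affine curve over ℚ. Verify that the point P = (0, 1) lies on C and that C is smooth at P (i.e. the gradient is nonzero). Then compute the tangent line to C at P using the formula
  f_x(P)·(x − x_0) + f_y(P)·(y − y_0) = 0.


Tangent line at P: x - 3*y + 3 = 0.

Step 1: f(0, 1) = 0, so P lies on C.
Step 2: partial derivatives
  f_x(x, y) = 3*x**2 + 4*x + 2*y**2 - y, f_y(x, y) = 4*x*y - x - 4*y + 1.
  f_x(P) = 1, f_y(P) = -3 (gradient nonzero, so P is smooth).
Step 3: tangent line at P: 1·(x − 0) + -3·(y − 1) = 0.
Expanding: x - 3*y + 3 = 0.


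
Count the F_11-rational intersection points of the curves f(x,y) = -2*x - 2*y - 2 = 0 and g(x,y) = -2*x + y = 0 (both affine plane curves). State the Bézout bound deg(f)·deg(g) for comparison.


Common zeros: {(7, 3)}; count = 1; Bézout bound = 1.

deg(f) = 1, deg(g) = 1, so Bézout bound = 1.
Scan x ∈ F_11. For each x, list the y ∈ F_11 with f(x, y) ≡ 0 and those with g(x, y) ≡ 0 (mod 11); the common zeros in that column are the intersection.
  x = 0: f ≡ 0 at y ∈ {10}; g ≡ 0 at y ∈ {0}; common: ∅.
  x = 1: f ≡ 0 at y ∈ {9}; g ≡ 0 at y ∈ {2}; common: ∅.
  x = 2: f ≡ 0 at y ∈ {8}; g ≡ 0 at y ∈ {4}; common: ∅.
  x = 3: f ≡ 0 at y ∈ {7}; g ≡ 0 at y ∈ {6}; common: ∅.
  x = 4: f ≡ 0 at y ∈ {6}; g ≡ 0 at y ∈ {8}; common: ∅.
  x = 5: f ≡ 0 at y ∈ {5}; g ≡ 0 at y ∈ {10}; common: ∅.
  x = 6: f ≡ 0 at y ∈ {4}; g ≡ 0 at y ∈ {1}; common: ∅.
  x = 7: f ≡ 0 at y ∈ {3}; g ≡ 0 at y ∈ {3}; common: {3}.
  x = 8: f ≡ 0 at y ∈ {2}; g ≡ 0 at y ∈ {5}; common: ∅.
  x = 9: f ≡ 0 at y ∈ {1}; g ≡ 0 at y ∈ {7}; common: ∅.
  x = 10: f ≡ 0 at y ∈ {0}; g ≡ 0 at y ∈ {9}; common: ∅.
Collecting: common zeros = {(7, 3)}, so the count is 1.
Comparison with the Bézout bound: 1 ≤ 1 = deg(f)·deg(g), as expected for curves with no common component (the bound is attained).


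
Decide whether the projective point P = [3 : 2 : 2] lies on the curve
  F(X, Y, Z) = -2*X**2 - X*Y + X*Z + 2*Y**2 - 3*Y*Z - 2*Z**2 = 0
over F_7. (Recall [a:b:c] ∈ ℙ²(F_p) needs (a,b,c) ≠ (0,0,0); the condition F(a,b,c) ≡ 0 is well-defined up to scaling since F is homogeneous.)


F(3,2,2) ≡ 5 (mod 7); P is NOT on the curve.

Evaluate F(3, 2, 2) term-by-term (mod 7).
  -2*X**2 ↦ -2·9·1·1 = -18
  -X*Y ↦ -1·3·2·1 = -6
  X*Z ↦ 1·3·1·2 = 6
  2*Y**2 ↦ 2·1·4·1 = 8
  -3*Y*Z ↦ -3·1·2·2 = -12
  -2*Z**2 ↦ -2·1·1·4 = -8
Sum: F(3, 2, 2) = (-18) + (-6) + (6) + (8) + (-12) + (-8) = -30.
Reducing mod 7: -30 ≡ 5 (mod 7).
Since F(a, b, c) ≡ 5 ≠ 0 (mod 7), P does NOT lie on the curve.


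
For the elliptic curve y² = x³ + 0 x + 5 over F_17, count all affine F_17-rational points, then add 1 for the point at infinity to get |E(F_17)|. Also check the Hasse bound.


Affine points = {(2, 8), (2, 9), (3, 7), (3, 10), (4, 1), (4, 16), (6, 0), (7, 5), (7, 12), (10, 6), (10, 11), (12, 4), (12, 13), (13, 3), (13, 14), (16, 2), (16, 15)}; affine count = 17; |E(F_17)| = 18.

Discriminant check: Δ ∝ 4a³ + 27b² = 4·0³ + 27·5² = 4·0 + 27·25 ≡ 12 (mod 17). Nonzero ⇒ E is nonsingular.
For each x ∈ F_17, compute rhs = x³ + 0·x + 5 mod 17, then count y ∈ F_17 with y² ≡ rhs.
  x = 0: rhs = 5, matching y values: none (0 points).
  x = 1: rhs = 6, matching y values: none (0 points).
  x = 2: rhs = 13, matching y values: 8, 9 (2 points).
  x = 3: rhs = 15, matching y values: 7, 10 (2 points).
  x = 4: rhs = 1, matching y values: 1, 16 (2 points).
  x = 5: rhs = 11, matching y values: none (0 points).
  x = 6: rhs = 0, matching y values: 0 (1 points).
  x = 7: rhs = 8, matching y values: 5, 12 (2 points).
  x = 8: rhs = 7, matching y values: none (0 points).
  x = 9: rhs = 3, matching y values: none (0 points).
  x = 10: rhs = 2, matching y values: 6, 11 (2 points).
  x = 11: rhs = 10, matching y values: none (0 points).
  x = 12: rhs = 16, matching y values: 4, 13 (2 points).
  x = 13: rhs = 9, matching y values: 3, 14 (2 points).
  x = 14: rhs = 12, matching y values: none (0 points).
  x = 15: rhs = 14, matching y values: none (0 points).
  x = 16: rhs = 4, matching y values: 2, 15 (2 points).
Total affine count: 17.
Full point count |E(F_17)| = 17 + 1 = 18.
Hasse bound: |18 − (17+1)| = |0| = 0 ≤ 2√17 ≈ 8.2462 ✓.


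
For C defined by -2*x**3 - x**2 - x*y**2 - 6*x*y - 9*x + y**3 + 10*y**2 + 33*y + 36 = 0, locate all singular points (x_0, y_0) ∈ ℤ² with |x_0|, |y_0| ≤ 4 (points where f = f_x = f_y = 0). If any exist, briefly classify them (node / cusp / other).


Singular points: {(0, -3)}; classification: node.

Compute partial derivatives:
  f_x = -6*x**2 - 2*x - y**2 - 6*y - 9.
  f_y = -2*x*y - 6*x + 3*y**2 + 20*y + 33.
Scan x_0 ∈ {−4, ..., 4}. For each x_0, f_y(x_0, y) is a polynomial in y; find its integer roots y ∈ {−4, ..., 4}, then test f_x and f at those candidates.
  x = -4: f_y(-4, y) = 3*y**2 + 28*y + 57; vanishes at y ∈ {-3}. (-4, -3): f_x = -88 ≠ 0.
  x = -3: f_y(-3, y) = 3*y**2 + 26*y + 51; vanishes at y ∈ {-3}. (-3, -3): f_x = -48 ≠ 0.
  x = -2: f_y(-2, y) = 3*y**2 + 24*y + 45; vanishes at y ∈ {-3}. (-2, -3): f_x = -20 ≠ 0.
  x = -1: f_y(-1, y) = 3*y**2 + 22*y + 39; vanishes at y ∈ {-3}. (-1, -3): f_x = -4 ≠ 0.
  x = 0: f_y(0, y) = 3*y**2 + 20*y + 33; vanishes at y ∈ {-3}. (0, -3): f_x = 0, f = 0 — SINGULAR.
  x = 1: f_y(1, y) = 3*y**2 + 18*y + 27; vanishes at y ∈ {-3}. (1, -3): f_x = -8 ≠ 0.
  x = 2: f_y(2, y) = 3*y**2 + 16*y + 21; vanishes at y ∈ {-3}. (2, -3): f_x = -28 ≠ 0.
  x = 3: f_y(3, y) = 3*y**2 + 14*y + 15; vanishes at y ∈ {-3}. (3, -3): f_x = -60 ≠ 0.
  x = 4: f_y(4, y) = 3*y**2 + 12*y + 9; vanishes at y ∈ {-3, -1}. (4, -3): f_x = -104 ≠ 0; (4, -1): f_x = -108 ≠ 0.
Only singular point on the grid: (0, -3).
Classify: substitute x = 0 + u, y = -3 + v and expand: f = -2*u**3 - u**2 - u*v**2 + v**3 + v**2.
No constant or linear terms (consistent with a singular point). Quadratic part: -u**2 + v**2. Cubic part: -2*u**3 - u*v**2 + v**3.
The quadratic part v**2 - u**2 = (v − u)(v + u) splits into two distinct linear factors, so there are two distinct tangent lines y − -3 = ±(x − 0) — this is a node (ordinary double point).
Classification: node.


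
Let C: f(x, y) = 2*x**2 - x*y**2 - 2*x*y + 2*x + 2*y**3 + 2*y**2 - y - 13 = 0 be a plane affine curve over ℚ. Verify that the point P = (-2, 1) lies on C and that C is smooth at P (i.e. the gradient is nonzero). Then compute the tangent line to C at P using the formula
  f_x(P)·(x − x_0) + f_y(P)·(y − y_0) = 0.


Tangent line at P: -9*x + 17*y - 35 = 0.

Step 1: f(-2, 1) = 0, so P lies on C.
Step 2: partial derivatives
  f_x(x, y) = 4*x - y**2 - 2*y + 2, f_y(x, y) = -2*x*y - 2*x + 6*y**2 + 4*y - 1.
  f_x(P) = -9, f_y(P) = 17 (gradient nonzero, so P is smooth).
Step 3: tangent line at P: -9·(x − -2) + 17·(y − 1) = 0.
Expanding: -9*x + 17*y - 35 = 0.


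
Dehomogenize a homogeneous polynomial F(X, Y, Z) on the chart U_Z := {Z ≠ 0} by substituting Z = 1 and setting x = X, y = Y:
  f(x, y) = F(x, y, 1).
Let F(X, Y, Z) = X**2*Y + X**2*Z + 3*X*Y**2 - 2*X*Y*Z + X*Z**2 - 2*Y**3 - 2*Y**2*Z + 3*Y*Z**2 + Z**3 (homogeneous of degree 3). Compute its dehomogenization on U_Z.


f(x, y) = x**2*y + x**2 + 3*x*y**2 - 2*x*y + x - 2*y**3 - 2*y**2 + 3*y + 1

On U_Z we set Z = 1. Each monomial c·X^i·Y^j·Z^k in F becomes c·x^i·y^j·1^k = c·x^i·y^j.
Substituting Z = 1: F(X, Y, 1) = x**2*y + x**2 + 3*x*y**2 - 2*x*y + x - 2*y**3 - 2*y**2 + 3*y + 1.
Note: deg(f) ≤ deg(F) = 3; strict inequality happens when F is divisible by Z (lost terms).


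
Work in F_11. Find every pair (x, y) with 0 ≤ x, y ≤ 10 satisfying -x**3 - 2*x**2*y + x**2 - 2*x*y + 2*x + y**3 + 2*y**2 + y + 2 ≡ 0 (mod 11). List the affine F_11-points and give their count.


Affine F_11-points: {(0, 9), (1, 4), (4, 3), (5, 0), (5, 3), (5, 6), (6, 9), (7, 2), (8, 3), (8, 7), (8, 10), (10, 9)}; count = 12.

For each of the 121 pairs (x, y) ∈ F_11², evaluate f(x, y) mod 11. Record the zeros.
  x = 0: [0↦2, 1↦6, 2↦9, 3↦6, 4↦3, 5↦6, 6↦10, 7↦10, 8↦1, 9↦0, 10↦2]  zeros at y ∈ {9}
  x = 1: [0↦4, 1↦4, 2↦3, 3↦7, 4↦0, 5↦10, 6↦10, 7↦6, 8↦4, 9↦10, 10↦8]  zeros at y ∈ {4}
  x = 2: [0↦2, 1↦5, 2↦7, 3↦3, 4↦10, 5↦1, 6↦4, 7↦3, 8↦4, 9↦2, 10↦3]  zeros at y ∈ ∅
  x = 3: [0↦1, 1↦3, 2↦4, 3↦10, 4↦5, 5↦6, 6↦8, 7↦6, 8↦6, 9↦3, 10↦3]  zeros at y ∈ ∅
  x = 4: [0↦6, 1↦3, 2↦10, 3↦0, 4↦1, 5↦8, 6↦5, 7↦9, 8↦4, 9↦7, 10↦2]  zeros at y ∈ {3}
  x = 5: [0↦0, 1↦10, 2↦8, 3↦0, 4↦3, 5↦1, 6↦0, 7↦6, 8↦3, 9↦8, 10↦5]  zeros at y ∈ {0, 3, 6}
  x = 6: [0↦10, 1↦7, 2↦3, 3↦4, 4↦5, 5↦1, 6↦9, 7↦2, 8↦8, 9↦0, 10↦6]  zeros at y ∈ {9}
  x = 7: [0↦8, 1↦10, 2↦0, 3↦6, 4↦1, 5↦2, 6↦4, 7↦2, 8↦2, 9↦10, 10↦10]  zeros at y ∈ {2}
  x = 8: [0↦10, 1↦2, 2↦4, 3↦0, 4↦7, 5↦9, 6↦1, 7↦0, 8↦1, 9↦10, 10↦0]  zeros at y ∈ {3, 7, 10}
  x = 9: [0↦10, 1↦10, 2↦9, 3↦2, 4↦6, 5↦5, 6↦5, 7↦1, 8↦10, 9↦5, 10↦3]  zeros at y ∈ ∅
  x = 10: [0↦2, 1↦6, 2↦9, 3↦6, 4↦3, 5↦6, 6↦10, 7↦10, 8↦1, 9↦0, 10↦2]  zeros at y ∈ {9}
Collecting zeros: affine points = {(0, 9), (1, 4), (4, 3), (5, 0), (5, 3), (5, 6), (6, 9), (7, 2), (8, 3), (8, 7), (8, 10), (10, 9)}.
Total count |C(F_11)_aff| = 12.


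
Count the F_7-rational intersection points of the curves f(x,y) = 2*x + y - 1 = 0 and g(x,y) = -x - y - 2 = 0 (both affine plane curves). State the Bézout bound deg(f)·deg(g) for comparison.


Common zeros: {(3, 2)}; count = 1; Bézout bound = 1.

deg(f) = 1, deg(g) = 1, so Bézout bound = 1.
Scan x ∈ F_7. For each x, list the y ∈ F_7 with f(x, y) ≡ 0 and those with g(x, y) ≡ 0 (mod 7); the common zeros in that column are the intersection.
  x = 0: f ≡ 0 at y ∈ {1}; g ≡ 0 at y ∈ {5}; common: ∅.
  x = 1: f ≡ 0 at y ∈ {6}; g ≡ 0 at y ∈ {4}; common: ∅.
  x = 2: f ≡ 0 at y ∈ {4}; g ≡ 0 at y ∈ {3}; common: ∅.
  x = 3: f ≡ 0 at y ∈ {2}; g ≡ 0 at y ∈ {2}; common: {2}.
  x = 4: f ≡ 0 at y ∈ {0}; g ≡ 0 at y ∈ {1}; common: ∅.
  x = 5: f ≡ 0 at y ∈ {5}; g ≡ 0 at y ∈ {0}; common: ∅.
  x = 6: f ≡ 0 at y ∈ {3}; g ≡ 0 at y ∈ {6}; common: ∅.
Collecting: common zeros = {(3, 2)}, so the count is 1.
Comparison with the Bézout bound: 1 ≤ 1 = deg(f)·deg(g), as expected for curves with no common component (the bound is attained).


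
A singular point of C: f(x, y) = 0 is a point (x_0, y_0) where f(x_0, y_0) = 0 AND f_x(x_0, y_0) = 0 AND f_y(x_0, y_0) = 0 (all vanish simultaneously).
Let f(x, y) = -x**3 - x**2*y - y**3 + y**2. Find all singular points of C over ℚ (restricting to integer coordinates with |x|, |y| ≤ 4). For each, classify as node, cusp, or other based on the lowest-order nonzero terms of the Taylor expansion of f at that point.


Singular points: {(0, 0)}; classification: cusp.

Compute partial derivatives:
  f_x = -3*x**2 - 2*x*y.
  f_y = -x**2 - 3*y**2 + 2*y.
Scan x_0 ∈ {−4, ..., 4}. For each x_0, f_y(x_0, y) is a polynomial in y; find its integer roots y ∈ {−4, ..., 4}, then test f_x and f at those candidates.
  x = -4: f_y(-4, y) = -3*y**2 + 2*y - 16; no integer root y with |y| ≤ 4.
  x = -3: f_y(-3, y) = -3*y**2 + 2*y - 9; no integer root y with |y| ≤ 4.
  x = -2: f_y(-2, y) = -3*y**2 + 2*y - 4; no integer root y with |y| ≤ 4.
  x = -1: f_y(-1, y) = -3*y**2 + 2*y - 1; no integer root y with |y| ≤ 4.
  x = 0: f_y(0, y) = -3*y**2 + 2*y; vanishes at y ∈ {0}. (0, 0): f_x = 0, f = 0 — SINGULAR.
  x = 1: f_y(1, y) = -3*y**2 + 2*y - 1; no integer root y with |y| ≤ 4.
  x = 2: f_y(2, y) = -3*y**2 + 2*y - 4; no integer root y with |y| ≤ 4.
  x = 3: f_y(3, y) = -3*y**2 + 2*y - 9; no integer root y with |y| ≤ 4.
  x = 4: f_y(4, y) = -3*y**2 + 2*y - 16; no integer root y with |y| ≤ 4.
Only singular point on the grid: (0, 0).
Classify: substitute x = 0 + u, y = 0 + v and expand: f = -u**3 - u**2*v - v**3 + v**2.
No constant or linear terms (consistent with a singular point). Quadratic part: v**2. Cubic part: -u**3 - u**2*v - v**3.
The quadratic part v**2 is a perfect square, so there is a single (double) tangent line v = 0, i.e. y = 0. Restricting the cubic part to that line (v = 0) leaves -u**3 ≠ 0, so f is not divisible by v and the branch is v² ≈ u**3 to lowest order — this is a cusp.
Classification: cusp.


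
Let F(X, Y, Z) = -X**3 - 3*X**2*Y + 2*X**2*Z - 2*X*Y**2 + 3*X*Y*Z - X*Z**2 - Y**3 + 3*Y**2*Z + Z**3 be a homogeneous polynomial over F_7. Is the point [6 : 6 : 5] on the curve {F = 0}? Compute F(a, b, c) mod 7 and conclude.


F(6,6,5) ≡ 1 (mod 7); P is NOT on the curve.

Evaluate F(6, 6, 5) term-by-term (mod 7).
  -X**3 ↦ -1·216·1·1 = -216
  -3*X**2*Y ↦ -3·36·6·1 = -648
  2*X**2*Z ↦ 2·36·1·5 = 360
  -2*X*Y**2 ↦ -2·6·36·1 = -432
  3*X*Y*Z ↦ 3·6·6·5 = 540
  -X*Z**2 ↦ -1·6·1·25 = -150
  -Y**3 ↦ -1·1·216·1 = -216
  3*Y**2*Z ↦ 3·1·36·5 = 540
  Z**3 ↦ 1·1·1·125 = 125
Sum: F(6, 6, 5) = (-216) + (-648) + (360) + (-432) + (540) + (-150) + (-216) + (540) + (125) = -97.
Reducing mod 7: -97 ≡ 1 (mod 7).
Since F(a, b, c) ≡ 1 ≠ 0 (mod 7), P does NOT lie on the curve.


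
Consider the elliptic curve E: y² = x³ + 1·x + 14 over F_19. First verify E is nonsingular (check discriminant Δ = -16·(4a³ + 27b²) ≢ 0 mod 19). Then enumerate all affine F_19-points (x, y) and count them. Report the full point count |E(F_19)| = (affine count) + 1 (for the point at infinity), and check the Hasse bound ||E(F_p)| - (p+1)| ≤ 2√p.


Affine points = {(1, 4), (1, 15), (2, 9), (2, 10), (3, 5), (3, 14), (4, 5), (4, 14), (5, 7), (5, 12), (9, 7), (9, 12), (10, 6), (10, 13), (11, 8), (11, 11), (12, 5), (12, 14), (13, 1), (13, 18), (14, 6), (14, 13), (17, 2), (17, 17)}; affine count = 24; |E(F_19)| = 25.

Discriminant check: Δ ∝ 4a³ + 27b² = 4·1³ + 27·14² = 4·1 + 27·196 ≡ 14 (mod 19). Nonzero ⇒ E is nonsingular.
For each x ∈ F_19, compute rhs = x³ + 1·x + 14 mod 19, then count y ∈ F_19 with y² ≡ rhs.
  x = 0: rhs = 14, matching y values: none (0 points).
  x = 1: rhs = 16, matching y values: 4, 15 (2 points).
  x = 2: rhs = 5, matching y values: 9, 10 (2 points).
  x = 3: rhs = 6, matching y values: 5, 14 (2 points).
  x = 4: rhs = 6, matching y values: 5, 14 (2 points).
  x = 5: rhs = 11, matching y values: 7, 12 (2 points).
  x = 6: rhs = 8, matching y values: none (0 points).
  x = 7: rhs = 3, matching y values: none (0 points).
  x = 8: rhs = 2, matching y values: none (0 points).
  x = 9: rhs = 11, matching y values: 7, 12 (2 points).
  x = 10: rhs = 17, matching y values: 6, 13 (2 points).
  x = 11: rhs = 7, matching y values: 8, 11 (2 points).
  x = 12: rhs = 6, matching y values: 5, 14 (2 points).
  x = 13: rhs = 1, matching y values: 1, 18 (2 points).
  x = 14: rhs = 17, matching y values: 6, 13 (2 points).
  x = 15: rhs = 3, matching y values: none (0 points).
  x = 16: rhs = 3, matching y values: none (0 points).
  x = 17: rhs = 4, matching y values: 2, 17 (2 points).
  x = 18: rhs = 12, matching y values: none (0 points).
Total affine count: 24.
Full point count |E(F_19)| = 24 + 1 = 25.
Hasse bound: |25 − (19+1)| = |5| = 5 ≤ 2√19 ≈ 8.7178 ✓.


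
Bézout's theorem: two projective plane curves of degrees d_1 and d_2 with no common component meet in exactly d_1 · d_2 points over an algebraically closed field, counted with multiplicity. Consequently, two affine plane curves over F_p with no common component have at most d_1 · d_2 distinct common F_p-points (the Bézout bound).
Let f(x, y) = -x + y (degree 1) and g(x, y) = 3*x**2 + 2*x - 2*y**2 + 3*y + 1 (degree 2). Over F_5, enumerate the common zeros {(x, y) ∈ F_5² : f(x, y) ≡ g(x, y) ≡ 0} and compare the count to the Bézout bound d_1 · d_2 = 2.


Common zeros: {(2, 2), (3, 3)}; count = 2; Bézout bound = 2.

deg(f) = 1, deg(g) = 2, so Bézout bound = 2.
Scan x ∈ F_5. For each x, list the y ∈ F_5 with f(x, y) ≡ 0 and those with g(x, y) ≡ 0 (mod 5); the common zeros in that column are the intersection.
  x = 0: f ≡ 0 at y ∈ {0}; g ≡ 0 at y ∈ ∅; common: ∅.
  x = 1: f ≡ 0 at y ∈ {1}; g ≡ 0 at y ∈ ∅; common: ∅.
  x = 2: f ≡ 0 at y ∈ {2}; g ≡ 0 at y ∈ {2}; common: {2}.
  x = 3: f ≡ 0 at y ∈ {3}; g ≡ 0 at y ∈ {1, 3}; common: {3}.
  x = 4: f ≡ 0 at y ∈ {4}; g ≡ 0 at y ∈ {2}; common: ∅.
Collecting: common zeros = {(2, 2), (3, 3)}, so the count is 2.
Comparison with the Bézout bound: 2 ≤ 2 = deg(f)·deg(g), as expected for curves with no common component (the bound is attained).
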